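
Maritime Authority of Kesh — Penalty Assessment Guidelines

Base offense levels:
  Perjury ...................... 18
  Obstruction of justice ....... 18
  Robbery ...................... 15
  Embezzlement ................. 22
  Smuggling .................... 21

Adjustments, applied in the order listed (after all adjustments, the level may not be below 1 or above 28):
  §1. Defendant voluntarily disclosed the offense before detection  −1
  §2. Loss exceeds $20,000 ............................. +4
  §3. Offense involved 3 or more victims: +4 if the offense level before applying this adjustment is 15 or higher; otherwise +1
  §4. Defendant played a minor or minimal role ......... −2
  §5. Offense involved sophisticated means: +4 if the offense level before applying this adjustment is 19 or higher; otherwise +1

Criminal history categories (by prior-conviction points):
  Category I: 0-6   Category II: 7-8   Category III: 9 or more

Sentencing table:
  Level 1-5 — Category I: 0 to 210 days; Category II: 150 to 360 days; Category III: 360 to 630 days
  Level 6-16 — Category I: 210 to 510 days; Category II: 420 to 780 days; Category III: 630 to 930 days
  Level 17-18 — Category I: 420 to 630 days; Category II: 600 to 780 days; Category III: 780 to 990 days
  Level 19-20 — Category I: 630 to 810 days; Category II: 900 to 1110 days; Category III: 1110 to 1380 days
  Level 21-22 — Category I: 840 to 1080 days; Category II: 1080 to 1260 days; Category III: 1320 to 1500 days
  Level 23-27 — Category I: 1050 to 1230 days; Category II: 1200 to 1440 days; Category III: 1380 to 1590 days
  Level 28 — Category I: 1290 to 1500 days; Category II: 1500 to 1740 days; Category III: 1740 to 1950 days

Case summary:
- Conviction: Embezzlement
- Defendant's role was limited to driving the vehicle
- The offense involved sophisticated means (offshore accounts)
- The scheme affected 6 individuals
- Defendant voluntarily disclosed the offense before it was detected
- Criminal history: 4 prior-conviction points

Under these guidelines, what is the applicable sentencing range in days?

Base offense level for embezzlement: 22.
§1 applies: 22 − 1 = 21.
§3 applies (level before this adjustment is 21 ≥ 15, so +4): 21 + 4 = 25.
§4 applies: 25 − 2 = 23.
§5 applies (level before this adjustment is 23 ≥ 19, so +4): 23 + 4 = 27.
Final offense level: 27.
Criminal history: 4 prior points → Category I (0-6).
Level 27 falls in the 23-27 band.
Grid: Level 23-27 × Category I = 1050-1230 days.

1050-1230 days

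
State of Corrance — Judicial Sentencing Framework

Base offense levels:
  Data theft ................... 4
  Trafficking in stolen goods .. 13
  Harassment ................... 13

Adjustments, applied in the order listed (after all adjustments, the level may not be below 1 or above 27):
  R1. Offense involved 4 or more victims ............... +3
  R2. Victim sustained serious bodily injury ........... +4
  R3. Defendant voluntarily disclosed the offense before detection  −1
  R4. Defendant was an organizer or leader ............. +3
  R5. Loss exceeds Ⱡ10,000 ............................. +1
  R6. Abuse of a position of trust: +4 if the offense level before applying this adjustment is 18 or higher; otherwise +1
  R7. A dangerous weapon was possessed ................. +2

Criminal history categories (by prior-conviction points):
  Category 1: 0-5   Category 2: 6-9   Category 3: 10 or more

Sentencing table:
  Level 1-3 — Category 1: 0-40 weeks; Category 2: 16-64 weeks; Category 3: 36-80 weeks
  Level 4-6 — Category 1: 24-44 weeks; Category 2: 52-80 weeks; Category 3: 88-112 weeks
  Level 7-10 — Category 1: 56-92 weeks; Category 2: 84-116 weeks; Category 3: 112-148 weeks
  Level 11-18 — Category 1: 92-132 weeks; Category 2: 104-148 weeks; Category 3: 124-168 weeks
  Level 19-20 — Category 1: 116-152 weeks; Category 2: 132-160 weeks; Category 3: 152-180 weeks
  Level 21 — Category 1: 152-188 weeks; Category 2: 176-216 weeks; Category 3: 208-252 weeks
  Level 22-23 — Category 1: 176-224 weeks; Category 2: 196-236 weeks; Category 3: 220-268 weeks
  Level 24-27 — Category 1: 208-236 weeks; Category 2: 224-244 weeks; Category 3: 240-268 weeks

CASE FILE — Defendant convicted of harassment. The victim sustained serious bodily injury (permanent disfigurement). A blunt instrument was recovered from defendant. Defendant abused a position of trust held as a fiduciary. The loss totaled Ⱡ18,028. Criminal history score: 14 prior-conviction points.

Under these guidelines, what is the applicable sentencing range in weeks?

240-268 weeks

Base offense level for harassment: 13.
R1 does not apply.
R2 applies: 13 + 4 = 17.
R4 does not apply.
R5 applies: 17 + 1 = 18.
R6 applies (level before this adjustment is 18 ≥ 18, so +4): 18 + 4 = 22.
R7 applies: 22 + 2 = 24.
Final offense level: 24.
Criminal history: 14 prior points → Category 3 (10+).
Level 24 falls in the 24-27 band.
Grid: Level 24-27 × Category 3 = 240-268 weeks.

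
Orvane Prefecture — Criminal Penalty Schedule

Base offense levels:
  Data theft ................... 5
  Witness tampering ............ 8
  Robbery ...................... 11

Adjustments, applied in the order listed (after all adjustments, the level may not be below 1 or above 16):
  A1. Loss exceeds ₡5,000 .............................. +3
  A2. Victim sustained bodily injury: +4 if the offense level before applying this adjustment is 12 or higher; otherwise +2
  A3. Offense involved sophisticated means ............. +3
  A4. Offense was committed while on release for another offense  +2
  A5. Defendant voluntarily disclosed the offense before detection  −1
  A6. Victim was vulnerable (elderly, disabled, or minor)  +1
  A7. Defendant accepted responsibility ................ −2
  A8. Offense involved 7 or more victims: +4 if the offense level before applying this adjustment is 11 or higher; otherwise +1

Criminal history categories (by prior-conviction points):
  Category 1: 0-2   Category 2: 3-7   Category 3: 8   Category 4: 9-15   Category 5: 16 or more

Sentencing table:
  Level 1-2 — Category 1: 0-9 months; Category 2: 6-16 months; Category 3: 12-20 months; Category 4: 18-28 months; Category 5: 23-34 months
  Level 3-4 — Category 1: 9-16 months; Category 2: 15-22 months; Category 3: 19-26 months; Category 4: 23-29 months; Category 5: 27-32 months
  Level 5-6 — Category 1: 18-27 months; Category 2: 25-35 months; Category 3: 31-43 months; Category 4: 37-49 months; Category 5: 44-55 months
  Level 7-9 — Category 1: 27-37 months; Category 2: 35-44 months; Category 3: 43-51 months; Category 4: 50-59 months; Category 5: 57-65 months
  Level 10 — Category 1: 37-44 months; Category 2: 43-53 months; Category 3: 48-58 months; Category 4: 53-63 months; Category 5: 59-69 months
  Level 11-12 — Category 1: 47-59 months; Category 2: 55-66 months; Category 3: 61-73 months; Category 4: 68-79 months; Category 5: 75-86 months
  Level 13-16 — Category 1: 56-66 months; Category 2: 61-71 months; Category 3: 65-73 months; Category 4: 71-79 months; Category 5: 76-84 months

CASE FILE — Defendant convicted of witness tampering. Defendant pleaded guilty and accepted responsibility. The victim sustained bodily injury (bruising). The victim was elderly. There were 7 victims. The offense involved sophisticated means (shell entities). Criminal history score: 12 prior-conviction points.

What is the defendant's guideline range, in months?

71-79 months

Base offense level for witness tampering: 8.
A2 applies (level before this adjustment is 8 < 12, so +2): 8 + 2 = 10.
A3 applies: 10 + 3 = 13.
A6 applies: 13 + 1 = 14.
A7 applies: 14 − 2 = 12.
A8 applies (level before this adjustment is 12 ≥ 11, so +4): 12 + 4 = 16.
Final offense level: 16.
Criminal history: 12 prior points → Category 4 (9-15).
Level 16 falls in the 13-16 band.
Grid: Level 13-16 × Category 4 = 71-79 months.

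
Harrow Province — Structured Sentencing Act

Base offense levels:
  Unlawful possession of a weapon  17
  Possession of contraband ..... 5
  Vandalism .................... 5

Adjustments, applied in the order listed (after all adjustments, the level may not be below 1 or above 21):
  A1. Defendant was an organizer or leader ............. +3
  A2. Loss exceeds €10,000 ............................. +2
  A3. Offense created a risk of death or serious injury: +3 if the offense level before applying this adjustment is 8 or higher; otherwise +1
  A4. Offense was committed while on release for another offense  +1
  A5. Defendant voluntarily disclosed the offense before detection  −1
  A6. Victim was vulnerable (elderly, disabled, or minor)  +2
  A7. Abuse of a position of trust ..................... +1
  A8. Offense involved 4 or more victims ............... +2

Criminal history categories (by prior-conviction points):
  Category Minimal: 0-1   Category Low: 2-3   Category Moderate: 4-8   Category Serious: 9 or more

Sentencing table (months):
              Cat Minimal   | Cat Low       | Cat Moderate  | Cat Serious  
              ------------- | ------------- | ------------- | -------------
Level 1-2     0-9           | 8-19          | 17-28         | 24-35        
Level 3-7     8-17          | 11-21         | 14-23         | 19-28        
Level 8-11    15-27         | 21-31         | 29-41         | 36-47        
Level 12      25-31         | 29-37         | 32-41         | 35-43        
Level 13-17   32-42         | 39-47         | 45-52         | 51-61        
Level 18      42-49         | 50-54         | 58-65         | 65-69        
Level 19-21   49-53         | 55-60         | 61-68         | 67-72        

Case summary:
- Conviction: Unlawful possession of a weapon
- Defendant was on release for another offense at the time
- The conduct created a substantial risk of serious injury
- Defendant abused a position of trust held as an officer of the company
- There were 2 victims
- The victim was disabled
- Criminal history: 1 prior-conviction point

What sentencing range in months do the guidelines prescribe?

49-53 months

Base offense level for unlawful possession of a weapon: 17.
A1 does not apply.
A3 applies (level before this adjustment is 17 ≥ 8, so +3): 17 + 3 = 20.
A4 applies: 20 + 1 = 21.
A5 does not apply.
A6 applies: 21 + 2 = 23.
A7 applies: 23 + 1 = 24.
Level 24 exceeds the maximum of 21; capped at 21.
Final offense level: 21.
Criminal history: 1 prior point → Category Minimal (0-1).
Level 21 falls in the 19-21 band.
Grid: Level 19-21 × Category Minimal = 49-53 months.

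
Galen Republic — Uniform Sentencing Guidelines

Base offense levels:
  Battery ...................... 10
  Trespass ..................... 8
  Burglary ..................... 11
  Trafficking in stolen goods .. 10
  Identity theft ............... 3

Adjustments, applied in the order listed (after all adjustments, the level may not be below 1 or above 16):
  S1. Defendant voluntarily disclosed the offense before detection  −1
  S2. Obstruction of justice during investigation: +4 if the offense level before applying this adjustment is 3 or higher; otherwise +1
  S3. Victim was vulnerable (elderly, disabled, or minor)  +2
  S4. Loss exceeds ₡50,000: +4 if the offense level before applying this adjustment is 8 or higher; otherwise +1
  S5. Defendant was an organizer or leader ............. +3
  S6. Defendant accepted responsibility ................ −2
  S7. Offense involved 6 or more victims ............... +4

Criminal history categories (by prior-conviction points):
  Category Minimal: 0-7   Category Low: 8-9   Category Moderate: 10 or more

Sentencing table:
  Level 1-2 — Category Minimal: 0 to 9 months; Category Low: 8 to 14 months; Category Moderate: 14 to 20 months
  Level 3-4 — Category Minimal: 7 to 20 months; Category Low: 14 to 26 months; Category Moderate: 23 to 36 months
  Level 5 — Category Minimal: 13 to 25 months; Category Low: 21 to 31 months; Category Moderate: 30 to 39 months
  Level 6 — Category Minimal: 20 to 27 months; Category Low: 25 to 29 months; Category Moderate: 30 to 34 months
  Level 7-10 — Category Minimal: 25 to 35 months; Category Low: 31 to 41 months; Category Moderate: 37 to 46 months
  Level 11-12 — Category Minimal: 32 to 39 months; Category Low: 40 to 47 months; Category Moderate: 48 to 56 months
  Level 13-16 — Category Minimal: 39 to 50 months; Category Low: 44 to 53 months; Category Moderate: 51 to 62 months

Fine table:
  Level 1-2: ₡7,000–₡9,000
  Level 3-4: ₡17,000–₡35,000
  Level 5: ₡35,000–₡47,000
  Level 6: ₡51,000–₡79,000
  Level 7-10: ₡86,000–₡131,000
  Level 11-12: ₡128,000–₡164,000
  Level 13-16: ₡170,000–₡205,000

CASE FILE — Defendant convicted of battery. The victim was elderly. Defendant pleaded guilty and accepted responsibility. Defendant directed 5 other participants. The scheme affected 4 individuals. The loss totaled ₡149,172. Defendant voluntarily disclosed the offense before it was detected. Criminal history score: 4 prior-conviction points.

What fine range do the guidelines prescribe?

Base offense level for battery: 10.
S1 applies: 10 − 1 = 9.
S2 does not apply.
S3 applies: 9 + 2 = 11.
S4 applies (level before this adjustment is 11 ≥ 8, so +4): 11 + 4 = 15.
S5 applies: 15 + 3 = 18.
S6 applies: 18 − 2 = 16.
S7 does not apply.
Final offense level: 16.
Level 16 falls in the 13-16 band.
Fine table: Level 13-16 → ₡170,000–₡205,000.

₡170,000–₡205,000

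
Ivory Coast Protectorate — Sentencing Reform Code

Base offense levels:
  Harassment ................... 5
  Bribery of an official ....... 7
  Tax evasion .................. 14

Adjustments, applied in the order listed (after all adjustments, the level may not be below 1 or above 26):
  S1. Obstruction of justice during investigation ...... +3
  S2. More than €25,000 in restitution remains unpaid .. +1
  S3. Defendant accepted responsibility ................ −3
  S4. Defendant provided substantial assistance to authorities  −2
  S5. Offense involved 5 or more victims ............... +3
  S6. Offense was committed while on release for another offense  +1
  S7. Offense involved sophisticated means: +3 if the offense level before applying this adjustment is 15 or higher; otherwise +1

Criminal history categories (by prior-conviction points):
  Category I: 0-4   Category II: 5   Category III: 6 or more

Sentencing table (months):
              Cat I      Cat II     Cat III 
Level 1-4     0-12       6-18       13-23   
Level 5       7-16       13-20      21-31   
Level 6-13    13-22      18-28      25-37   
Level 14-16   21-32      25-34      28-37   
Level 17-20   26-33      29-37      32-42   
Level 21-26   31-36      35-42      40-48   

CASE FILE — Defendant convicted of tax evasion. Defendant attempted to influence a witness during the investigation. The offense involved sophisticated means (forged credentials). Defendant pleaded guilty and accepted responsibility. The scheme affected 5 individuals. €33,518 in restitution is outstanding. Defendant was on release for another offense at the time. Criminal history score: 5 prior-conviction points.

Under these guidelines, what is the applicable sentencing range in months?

35-42 months

Base offense level for tax evasion: 14.
S1 applies: 14 + 3 = 17.
S2 applies: 17 + 1 = 18.
S3 applies: 18 − 3 = 15.
S4 does not apply.
S5 applies: 15 + 3 = 18.
S6 applies: 18 + 1 = 19.
S7 applies (level before this adjustment is 19 ≥ 15, so +3): 19 + 3 = 22.
Final offense level: 22.
Criminal history: 5 prior points → Category II (5).
Level 22 falls in the 21-26 band.
Grid: Level 21-26 × Category II = 35-42 months.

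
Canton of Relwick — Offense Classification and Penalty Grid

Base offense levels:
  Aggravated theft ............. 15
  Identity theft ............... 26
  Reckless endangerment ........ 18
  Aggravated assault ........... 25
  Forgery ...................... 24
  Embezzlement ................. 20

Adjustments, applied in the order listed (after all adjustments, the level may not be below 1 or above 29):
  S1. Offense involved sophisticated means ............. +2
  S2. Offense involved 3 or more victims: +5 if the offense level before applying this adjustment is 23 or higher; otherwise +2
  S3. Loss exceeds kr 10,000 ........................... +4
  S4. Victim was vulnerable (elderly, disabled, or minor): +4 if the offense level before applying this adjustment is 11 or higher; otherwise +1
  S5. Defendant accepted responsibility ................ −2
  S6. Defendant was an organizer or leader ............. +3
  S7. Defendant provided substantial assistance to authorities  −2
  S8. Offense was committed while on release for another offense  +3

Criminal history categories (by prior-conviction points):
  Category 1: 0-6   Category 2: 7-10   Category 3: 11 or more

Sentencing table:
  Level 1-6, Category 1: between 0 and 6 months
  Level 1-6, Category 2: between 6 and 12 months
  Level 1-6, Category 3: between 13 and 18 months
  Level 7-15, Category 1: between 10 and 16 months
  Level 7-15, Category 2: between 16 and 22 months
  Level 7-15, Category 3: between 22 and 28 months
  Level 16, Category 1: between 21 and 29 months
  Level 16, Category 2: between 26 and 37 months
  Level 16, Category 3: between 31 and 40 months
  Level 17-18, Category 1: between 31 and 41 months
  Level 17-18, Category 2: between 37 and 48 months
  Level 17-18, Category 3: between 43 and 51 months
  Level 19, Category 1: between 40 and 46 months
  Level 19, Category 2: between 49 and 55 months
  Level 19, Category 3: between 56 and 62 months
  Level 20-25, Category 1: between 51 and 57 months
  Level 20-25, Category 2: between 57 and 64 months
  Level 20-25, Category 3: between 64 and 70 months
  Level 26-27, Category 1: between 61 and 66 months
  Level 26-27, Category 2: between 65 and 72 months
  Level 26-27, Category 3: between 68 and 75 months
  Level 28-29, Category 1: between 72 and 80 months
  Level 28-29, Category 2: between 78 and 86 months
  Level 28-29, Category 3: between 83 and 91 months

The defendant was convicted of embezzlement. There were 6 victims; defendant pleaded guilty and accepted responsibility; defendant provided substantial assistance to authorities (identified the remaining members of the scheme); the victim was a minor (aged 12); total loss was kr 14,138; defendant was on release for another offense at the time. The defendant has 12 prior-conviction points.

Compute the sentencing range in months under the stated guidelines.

83-91 months

Base offense level for embezzlement: 20.
S1 does not apply.
S2 applies (level before this adjustment is 20 < 23, so +2): 20 + 2 = 22.
S3 applies: 22 + 4 = 26.
S4 applies (level before this adjustment is 26 ≥ 11, so +4): 26 + 4 = 30.
S5 applies: 30 − 2 = 28.
S7 applies: 28 − 2 = 26.
S8 applies: 26 + 3 = 29.
Final offense level: 29.
Criminal history: 12 prior points → Category 3 (11+).
Level 29 falls in the 28-29 band.
Grid: Level 28-29 × Category 3 = 83-91 months.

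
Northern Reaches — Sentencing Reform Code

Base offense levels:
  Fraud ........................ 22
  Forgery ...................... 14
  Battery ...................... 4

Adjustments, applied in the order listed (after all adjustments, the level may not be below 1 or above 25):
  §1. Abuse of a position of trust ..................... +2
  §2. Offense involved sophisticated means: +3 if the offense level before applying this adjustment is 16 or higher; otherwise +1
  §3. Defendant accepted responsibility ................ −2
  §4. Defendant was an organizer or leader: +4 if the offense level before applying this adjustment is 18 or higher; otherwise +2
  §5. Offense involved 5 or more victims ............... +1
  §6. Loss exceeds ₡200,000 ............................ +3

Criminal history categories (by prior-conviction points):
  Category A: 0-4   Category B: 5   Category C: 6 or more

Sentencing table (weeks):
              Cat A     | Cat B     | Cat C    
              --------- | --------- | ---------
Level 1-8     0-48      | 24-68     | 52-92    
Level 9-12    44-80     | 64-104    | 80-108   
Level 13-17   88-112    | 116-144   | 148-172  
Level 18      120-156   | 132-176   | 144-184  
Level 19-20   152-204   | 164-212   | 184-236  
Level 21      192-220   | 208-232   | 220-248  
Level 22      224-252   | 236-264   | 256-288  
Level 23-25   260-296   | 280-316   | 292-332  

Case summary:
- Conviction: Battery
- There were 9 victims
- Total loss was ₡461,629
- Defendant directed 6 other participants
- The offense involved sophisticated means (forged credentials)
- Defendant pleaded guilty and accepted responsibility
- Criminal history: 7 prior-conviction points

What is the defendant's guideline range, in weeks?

Base offense level for battery: 4.
§2 applies (level before this adjustment is 4 < 16, so +1): 4 + 1 = 5.
§3 applies: 5 − 2 = 3.
§4 applies (level before this adjustment is 3 < 18, so +2): 3 + 2 = 5.
§5 applies: 5 + 1 = 6.
§6 applies: 6 + 3 = 9.
Final offense level: 9.
Criminal history: 7 prior points → Category C (6+).
Level 9 falls in the 9-12 band.
Grid: Level 9-12 × Category C = 80-108 weeks.

80-108 weeks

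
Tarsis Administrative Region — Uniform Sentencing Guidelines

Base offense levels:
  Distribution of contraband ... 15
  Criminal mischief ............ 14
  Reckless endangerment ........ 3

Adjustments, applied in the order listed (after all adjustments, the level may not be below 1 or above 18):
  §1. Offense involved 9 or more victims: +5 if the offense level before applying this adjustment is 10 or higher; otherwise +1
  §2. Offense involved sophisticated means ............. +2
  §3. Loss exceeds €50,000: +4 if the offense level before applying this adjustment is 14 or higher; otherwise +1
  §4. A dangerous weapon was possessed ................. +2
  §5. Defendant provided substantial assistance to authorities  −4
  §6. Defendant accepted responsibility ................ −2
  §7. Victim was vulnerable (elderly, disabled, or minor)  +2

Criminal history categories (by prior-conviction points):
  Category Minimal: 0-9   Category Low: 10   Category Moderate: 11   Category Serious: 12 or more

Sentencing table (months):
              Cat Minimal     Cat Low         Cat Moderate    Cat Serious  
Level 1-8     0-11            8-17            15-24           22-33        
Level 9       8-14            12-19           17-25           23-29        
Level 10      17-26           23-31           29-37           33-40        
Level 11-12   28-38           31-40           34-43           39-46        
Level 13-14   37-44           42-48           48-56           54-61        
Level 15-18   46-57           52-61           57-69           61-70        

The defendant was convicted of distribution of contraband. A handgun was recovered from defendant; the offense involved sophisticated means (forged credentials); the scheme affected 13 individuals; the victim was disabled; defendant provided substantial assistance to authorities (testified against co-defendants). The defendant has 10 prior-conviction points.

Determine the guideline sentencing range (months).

Base offense level for distribution of contraband: 15.
§1 applies (level before this adjustment is 15 ≥ 10, so +5): 15 + 5 = 20.
§2 applies: 20 + 2 = 22.
§4 applies: 22 + 2 = 24.
§5 applies: 24 − 4 = 20.
§6 does not apply.
§7 applies: 20 + 2 = 22.
Level 22 exceeds the maximum of 18; capped at 18.
Final offense level: 18.
Criminal history: 10 prior points → Category Low (10).
Level 18 falls in the 15-18 band.
Grid: Level 15-18 × Category Low = 52-61 months.

52-61 months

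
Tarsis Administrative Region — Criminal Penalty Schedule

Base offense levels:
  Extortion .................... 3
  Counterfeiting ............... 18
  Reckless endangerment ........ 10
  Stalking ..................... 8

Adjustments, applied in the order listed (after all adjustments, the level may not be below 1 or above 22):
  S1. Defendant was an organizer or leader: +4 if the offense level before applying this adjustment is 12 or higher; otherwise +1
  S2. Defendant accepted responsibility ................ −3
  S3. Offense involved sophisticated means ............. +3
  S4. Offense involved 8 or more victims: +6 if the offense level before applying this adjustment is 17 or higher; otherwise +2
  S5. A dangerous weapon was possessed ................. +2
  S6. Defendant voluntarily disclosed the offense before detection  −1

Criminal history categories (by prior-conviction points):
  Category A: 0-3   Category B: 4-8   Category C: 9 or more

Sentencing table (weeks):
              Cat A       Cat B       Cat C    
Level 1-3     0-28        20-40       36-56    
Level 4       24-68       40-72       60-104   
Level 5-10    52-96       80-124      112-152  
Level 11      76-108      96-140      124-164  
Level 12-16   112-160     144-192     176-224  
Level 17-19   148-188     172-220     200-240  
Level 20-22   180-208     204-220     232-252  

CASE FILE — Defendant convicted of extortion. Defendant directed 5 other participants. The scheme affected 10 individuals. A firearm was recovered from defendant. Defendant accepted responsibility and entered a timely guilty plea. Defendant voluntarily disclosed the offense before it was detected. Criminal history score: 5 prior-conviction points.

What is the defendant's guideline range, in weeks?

40-72 weeks

Base offense level for extortion: 3.
S1 applies (level before this adjustment is 3 < 12, so +1): 3 + 1 = 4.
S2 applies: 4 − 3 = 1.
S3 does not apply.
S4 applies (level before this adjustment is 1 < 17, so +2): 1 + 2 = 3.
S5 applies: 3 + 2 = 5.
S6 applies: 5 − 1 = 4.
Final offense level: 4.
Criminal history: 5 prior points → Category B (4-8).
Level 4 falls in the 4 band.
Grid: Level 4 × Category B = 40-72 weeks.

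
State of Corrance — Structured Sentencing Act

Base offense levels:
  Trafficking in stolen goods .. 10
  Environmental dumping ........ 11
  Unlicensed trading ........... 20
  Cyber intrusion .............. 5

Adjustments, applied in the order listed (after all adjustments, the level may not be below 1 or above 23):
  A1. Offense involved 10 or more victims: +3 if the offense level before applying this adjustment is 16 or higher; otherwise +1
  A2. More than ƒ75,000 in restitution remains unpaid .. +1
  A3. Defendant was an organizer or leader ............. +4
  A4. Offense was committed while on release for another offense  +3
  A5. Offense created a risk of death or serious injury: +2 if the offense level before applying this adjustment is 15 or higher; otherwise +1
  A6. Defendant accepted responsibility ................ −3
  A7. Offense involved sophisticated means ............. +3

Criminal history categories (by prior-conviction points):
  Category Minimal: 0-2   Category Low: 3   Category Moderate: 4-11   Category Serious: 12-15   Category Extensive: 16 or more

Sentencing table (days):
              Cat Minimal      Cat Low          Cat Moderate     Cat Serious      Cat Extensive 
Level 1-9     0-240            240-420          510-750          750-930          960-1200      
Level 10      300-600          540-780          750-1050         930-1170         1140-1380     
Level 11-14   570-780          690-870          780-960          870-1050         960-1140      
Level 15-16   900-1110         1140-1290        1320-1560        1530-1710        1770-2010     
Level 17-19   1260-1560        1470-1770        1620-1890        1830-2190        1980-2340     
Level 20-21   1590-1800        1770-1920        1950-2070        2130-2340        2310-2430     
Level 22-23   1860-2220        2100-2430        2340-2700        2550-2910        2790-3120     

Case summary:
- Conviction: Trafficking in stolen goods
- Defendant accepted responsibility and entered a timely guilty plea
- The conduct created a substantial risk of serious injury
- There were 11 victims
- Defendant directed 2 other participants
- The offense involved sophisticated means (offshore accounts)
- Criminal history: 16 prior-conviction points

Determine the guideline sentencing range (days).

1980-2340 days

Base offense level for trafficking in stolen goods: 10.
A1 applies (level before this adjustment is 10 < 16, so +1): 10 + 1 = 11.
A3 applies: 11 + 4 = 15.
A4 does not apply.
A5 applies (level before this adjustment is 15 ≥ 15, so +2): 15 + 2 = 17.
A6 applies: 17 − 3 = 14.
A7 applies: 14 + 3 = 17.
Final offense level: 17.
Criminal history: 16 prior points → Category Extensive (16+).
Level 17 falls in the 17-19 band.
Grid: Level 17-19 × Category Extensive = 1980-2340 days.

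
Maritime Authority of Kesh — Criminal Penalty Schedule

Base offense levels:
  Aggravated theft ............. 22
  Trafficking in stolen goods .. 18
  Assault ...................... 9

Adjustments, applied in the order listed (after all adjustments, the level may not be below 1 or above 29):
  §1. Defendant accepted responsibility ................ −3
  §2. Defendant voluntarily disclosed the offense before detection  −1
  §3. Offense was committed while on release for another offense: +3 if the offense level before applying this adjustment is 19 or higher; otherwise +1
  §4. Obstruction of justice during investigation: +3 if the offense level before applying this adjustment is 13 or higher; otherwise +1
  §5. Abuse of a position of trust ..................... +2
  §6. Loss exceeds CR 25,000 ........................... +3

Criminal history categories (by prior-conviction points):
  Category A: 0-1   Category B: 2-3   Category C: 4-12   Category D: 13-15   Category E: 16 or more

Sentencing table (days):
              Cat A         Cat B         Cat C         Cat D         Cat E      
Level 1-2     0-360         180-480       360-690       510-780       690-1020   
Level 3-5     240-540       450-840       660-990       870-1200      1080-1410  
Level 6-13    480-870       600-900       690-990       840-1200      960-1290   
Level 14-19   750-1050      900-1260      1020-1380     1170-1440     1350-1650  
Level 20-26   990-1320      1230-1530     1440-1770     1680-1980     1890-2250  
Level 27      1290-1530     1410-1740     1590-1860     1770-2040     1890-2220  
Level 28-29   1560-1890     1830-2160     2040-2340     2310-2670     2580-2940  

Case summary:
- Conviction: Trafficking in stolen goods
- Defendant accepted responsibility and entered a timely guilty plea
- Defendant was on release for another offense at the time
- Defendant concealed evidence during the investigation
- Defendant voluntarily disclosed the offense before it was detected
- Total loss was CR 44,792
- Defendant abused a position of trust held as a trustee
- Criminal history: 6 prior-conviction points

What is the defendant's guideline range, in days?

Base offense level for trafficking in stolen goods: 18.
§1 applies: 18 − 3 = 15.
§2 applies: 15 − 1 = 14.
§3 applies (level before this adjustment is 14 < 19, so +1): 14 + 1 = 15.
§4 applies (level before this adjustment is 15 ≥ 13, so +3): 15 + 3 = 18.
§5 applies: 18 + 2 = 20.
§6 applies: 20 + 3 = 23.
Final offense level: 23.
Criminal history: 6 prior points → Category C (4-12).
Level 23 falls in the 20-26 band.
Grid: Level 20-26 × Category C = 1440-1770 days.

1440-1770 days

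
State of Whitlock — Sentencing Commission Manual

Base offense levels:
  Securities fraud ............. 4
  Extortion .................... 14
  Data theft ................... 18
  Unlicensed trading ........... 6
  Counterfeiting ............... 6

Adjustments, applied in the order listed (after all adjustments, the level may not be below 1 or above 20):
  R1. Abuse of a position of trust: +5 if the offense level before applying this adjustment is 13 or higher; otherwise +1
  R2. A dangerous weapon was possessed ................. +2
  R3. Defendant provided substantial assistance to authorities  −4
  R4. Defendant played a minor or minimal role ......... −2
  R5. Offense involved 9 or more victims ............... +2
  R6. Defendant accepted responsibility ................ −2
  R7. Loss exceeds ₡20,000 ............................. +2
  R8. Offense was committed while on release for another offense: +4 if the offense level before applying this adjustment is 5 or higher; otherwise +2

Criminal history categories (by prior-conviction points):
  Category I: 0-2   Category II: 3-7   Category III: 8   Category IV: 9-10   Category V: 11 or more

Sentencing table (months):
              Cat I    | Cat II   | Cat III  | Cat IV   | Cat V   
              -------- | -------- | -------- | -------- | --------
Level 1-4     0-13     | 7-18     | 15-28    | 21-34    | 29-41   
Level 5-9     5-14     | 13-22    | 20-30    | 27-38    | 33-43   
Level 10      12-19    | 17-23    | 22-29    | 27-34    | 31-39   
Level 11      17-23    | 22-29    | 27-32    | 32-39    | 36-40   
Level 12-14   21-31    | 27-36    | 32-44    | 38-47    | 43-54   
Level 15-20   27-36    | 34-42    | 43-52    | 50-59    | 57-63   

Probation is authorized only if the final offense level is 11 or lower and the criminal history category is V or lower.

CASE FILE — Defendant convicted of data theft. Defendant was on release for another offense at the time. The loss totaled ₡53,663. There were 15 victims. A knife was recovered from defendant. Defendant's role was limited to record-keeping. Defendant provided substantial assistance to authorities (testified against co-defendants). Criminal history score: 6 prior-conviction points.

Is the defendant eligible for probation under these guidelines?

Base offense level for data theft: 18.
R2 applies: 18 + 2 = 20.
R3 applies: 20 − 4 = 16.
R4 applies: 16 − 2 = 14.
R5 applies: 14 + 2 = 16.
R6 does not apply.
R7 applies: 16 + 2 = 18.
R8 applies (level before this adjustment is 18 ≥ 5, so +4): 18 + 4 = 22.
Level 22 exceeds the maximum of 20; capped at 20.
Final offense level: 20.
Criminal history: 6 prior points → Category II (3-7).
Level 20 falls in the 15-20 band.
Grid: Level 15-20 × Category II = 34-42 months.
Probation check: level 20 > 11 and category II ≤ V → not eligible.

No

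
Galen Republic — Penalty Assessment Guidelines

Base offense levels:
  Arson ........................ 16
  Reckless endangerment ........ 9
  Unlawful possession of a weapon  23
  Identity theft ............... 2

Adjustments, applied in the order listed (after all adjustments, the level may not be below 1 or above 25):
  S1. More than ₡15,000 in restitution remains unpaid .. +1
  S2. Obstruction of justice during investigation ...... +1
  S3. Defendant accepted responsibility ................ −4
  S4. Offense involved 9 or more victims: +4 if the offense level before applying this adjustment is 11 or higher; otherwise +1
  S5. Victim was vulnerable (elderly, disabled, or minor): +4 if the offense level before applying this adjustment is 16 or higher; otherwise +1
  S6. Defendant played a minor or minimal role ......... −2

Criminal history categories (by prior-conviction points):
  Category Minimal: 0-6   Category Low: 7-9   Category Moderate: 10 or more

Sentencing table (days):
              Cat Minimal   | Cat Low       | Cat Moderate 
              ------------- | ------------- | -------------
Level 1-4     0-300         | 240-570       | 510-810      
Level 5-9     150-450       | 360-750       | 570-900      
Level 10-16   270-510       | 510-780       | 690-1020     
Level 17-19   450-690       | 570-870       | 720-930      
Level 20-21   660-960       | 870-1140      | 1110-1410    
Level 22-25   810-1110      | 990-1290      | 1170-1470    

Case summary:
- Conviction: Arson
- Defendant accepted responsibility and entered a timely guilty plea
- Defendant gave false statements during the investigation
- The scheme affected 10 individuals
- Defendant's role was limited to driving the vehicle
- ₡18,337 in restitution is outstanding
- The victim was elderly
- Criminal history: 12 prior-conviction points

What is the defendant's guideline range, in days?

Base offense level for arson: 16.
S1 applies: 16 + 1 = 17.
S2 applies: 17 + 1 = 18.
S3 applies: 18 − 4 = 14.
S4 applies (level before this adjustment is 14 ≥ 11, so +4): 14 + 4 = 18.
S5 applies (level before this adjustment is 18 ≥ 16, so +4): 18 + 4 = 22.
S6 applies: 22 − 2 = 20.
Final offense level: 20.
Criminal history: 12 prior points → Category Moderate (10+).
Level 20 falls in the 20-21 band.
Grid: Level 20-21 × Category Moderate = 1110-1410 days.

1110-1410 days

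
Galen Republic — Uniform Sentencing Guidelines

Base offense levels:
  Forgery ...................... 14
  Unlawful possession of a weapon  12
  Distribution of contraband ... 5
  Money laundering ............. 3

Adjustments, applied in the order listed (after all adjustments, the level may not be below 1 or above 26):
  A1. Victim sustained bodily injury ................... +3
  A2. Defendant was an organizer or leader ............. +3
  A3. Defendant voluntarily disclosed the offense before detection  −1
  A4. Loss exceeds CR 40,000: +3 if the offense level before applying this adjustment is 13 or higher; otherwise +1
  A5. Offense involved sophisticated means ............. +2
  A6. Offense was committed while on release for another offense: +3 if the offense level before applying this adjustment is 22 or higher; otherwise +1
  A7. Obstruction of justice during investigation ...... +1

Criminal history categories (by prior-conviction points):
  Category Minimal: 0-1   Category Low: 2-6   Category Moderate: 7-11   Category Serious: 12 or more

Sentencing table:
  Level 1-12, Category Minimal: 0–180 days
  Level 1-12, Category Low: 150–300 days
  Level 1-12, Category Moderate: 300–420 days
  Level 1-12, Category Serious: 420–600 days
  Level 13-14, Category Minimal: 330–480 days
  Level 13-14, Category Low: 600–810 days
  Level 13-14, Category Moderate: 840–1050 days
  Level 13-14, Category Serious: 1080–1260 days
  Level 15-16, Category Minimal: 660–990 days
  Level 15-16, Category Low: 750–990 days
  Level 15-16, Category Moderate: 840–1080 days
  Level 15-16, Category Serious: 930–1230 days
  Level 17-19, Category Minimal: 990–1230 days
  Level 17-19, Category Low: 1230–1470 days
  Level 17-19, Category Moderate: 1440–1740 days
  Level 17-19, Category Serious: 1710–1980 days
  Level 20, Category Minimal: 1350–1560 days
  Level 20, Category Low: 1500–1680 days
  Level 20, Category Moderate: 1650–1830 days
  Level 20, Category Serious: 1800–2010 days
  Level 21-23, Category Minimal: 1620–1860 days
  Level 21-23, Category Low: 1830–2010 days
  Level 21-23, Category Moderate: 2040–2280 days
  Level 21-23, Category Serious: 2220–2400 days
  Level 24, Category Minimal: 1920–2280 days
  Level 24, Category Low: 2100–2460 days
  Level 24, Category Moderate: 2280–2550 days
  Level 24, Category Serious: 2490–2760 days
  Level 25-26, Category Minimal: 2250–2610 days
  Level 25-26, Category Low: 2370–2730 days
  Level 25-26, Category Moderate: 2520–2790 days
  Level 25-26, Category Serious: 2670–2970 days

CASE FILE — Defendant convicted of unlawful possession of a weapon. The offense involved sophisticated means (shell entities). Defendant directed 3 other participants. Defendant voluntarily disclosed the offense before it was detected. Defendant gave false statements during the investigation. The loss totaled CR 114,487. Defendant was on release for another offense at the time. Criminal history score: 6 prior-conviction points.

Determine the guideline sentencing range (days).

Base offense level for unlawful possession of a weapon: 12.
A2 applies: 12 + 3 = 15.
A3 applies: 15 − 1 = 14.
A4 applies (level before this adjustment is 14 ≥ 13, so +3): 14 + 3 = 17.
A5 applies: 17 + 2 = 19.
A6 applies (level before this adjustment is 19 < 22, so +1): 19 + 1 = 20.
A7 applies: 20 + 1 = 21.
Final offense level: 21.
Criminal history: 6 prior points → Category Low (2-6).
Level 21 falls in the 21-23 band.
Grid: Level 21-23 × Category Low = 1830-2010 days.

1830-2010 days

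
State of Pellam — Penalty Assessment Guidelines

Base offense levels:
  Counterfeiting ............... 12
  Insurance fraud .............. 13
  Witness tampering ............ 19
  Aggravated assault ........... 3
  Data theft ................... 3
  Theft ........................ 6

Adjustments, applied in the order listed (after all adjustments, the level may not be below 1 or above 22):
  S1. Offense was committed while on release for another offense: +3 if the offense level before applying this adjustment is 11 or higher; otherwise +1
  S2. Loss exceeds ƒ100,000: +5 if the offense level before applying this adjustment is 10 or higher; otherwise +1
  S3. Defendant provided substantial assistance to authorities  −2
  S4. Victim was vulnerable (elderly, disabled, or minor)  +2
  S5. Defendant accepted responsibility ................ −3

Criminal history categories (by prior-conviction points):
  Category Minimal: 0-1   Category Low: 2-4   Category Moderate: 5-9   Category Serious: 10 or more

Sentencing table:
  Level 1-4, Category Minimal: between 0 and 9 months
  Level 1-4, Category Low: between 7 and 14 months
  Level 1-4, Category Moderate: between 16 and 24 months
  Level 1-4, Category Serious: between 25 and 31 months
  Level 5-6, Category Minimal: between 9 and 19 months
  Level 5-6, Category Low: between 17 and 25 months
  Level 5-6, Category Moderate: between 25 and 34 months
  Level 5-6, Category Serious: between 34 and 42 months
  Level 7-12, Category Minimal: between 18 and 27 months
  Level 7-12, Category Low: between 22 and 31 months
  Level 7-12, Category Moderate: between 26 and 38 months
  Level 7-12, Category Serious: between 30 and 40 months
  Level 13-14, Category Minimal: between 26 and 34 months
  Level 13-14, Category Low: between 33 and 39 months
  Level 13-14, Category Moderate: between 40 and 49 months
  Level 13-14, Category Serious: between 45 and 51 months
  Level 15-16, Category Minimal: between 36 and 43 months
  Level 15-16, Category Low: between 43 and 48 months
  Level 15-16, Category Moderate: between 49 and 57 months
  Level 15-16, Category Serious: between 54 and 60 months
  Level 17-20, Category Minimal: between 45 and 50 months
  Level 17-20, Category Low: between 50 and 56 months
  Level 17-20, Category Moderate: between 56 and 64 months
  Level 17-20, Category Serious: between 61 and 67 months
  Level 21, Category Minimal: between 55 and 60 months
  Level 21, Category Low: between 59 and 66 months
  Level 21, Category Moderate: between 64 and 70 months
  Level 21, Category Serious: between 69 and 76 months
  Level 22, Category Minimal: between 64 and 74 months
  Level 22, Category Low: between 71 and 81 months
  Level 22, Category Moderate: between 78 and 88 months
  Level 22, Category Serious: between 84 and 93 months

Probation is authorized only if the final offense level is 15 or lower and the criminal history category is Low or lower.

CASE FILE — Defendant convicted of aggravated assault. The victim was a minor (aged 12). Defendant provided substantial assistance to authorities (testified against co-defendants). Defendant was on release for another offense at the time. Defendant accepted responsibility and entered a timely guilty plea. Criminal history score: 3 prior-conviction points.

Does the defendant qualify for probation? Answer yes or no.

Yes

Base offense level for aggravated assault: 3.
S1 applies (level before this adjustment is 3 < 11, so +1): 3 + 1 = 4.
S2 does not apply.
S3 applies: 4 − 2 = 2.
S4 applies: 2 + 2 = 4.
S5 applies: 4 − 3 = 1.
Final offense level: 1.
Criminal history: 3 prior points → Category Low (2-4).
Level 1 falls in the 1-4 band.
Grid: Level 1-4 × Category Low = 7-14 months.
Probation check: level 1 ≤ 15 and category Low ≤ Low → eligible.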